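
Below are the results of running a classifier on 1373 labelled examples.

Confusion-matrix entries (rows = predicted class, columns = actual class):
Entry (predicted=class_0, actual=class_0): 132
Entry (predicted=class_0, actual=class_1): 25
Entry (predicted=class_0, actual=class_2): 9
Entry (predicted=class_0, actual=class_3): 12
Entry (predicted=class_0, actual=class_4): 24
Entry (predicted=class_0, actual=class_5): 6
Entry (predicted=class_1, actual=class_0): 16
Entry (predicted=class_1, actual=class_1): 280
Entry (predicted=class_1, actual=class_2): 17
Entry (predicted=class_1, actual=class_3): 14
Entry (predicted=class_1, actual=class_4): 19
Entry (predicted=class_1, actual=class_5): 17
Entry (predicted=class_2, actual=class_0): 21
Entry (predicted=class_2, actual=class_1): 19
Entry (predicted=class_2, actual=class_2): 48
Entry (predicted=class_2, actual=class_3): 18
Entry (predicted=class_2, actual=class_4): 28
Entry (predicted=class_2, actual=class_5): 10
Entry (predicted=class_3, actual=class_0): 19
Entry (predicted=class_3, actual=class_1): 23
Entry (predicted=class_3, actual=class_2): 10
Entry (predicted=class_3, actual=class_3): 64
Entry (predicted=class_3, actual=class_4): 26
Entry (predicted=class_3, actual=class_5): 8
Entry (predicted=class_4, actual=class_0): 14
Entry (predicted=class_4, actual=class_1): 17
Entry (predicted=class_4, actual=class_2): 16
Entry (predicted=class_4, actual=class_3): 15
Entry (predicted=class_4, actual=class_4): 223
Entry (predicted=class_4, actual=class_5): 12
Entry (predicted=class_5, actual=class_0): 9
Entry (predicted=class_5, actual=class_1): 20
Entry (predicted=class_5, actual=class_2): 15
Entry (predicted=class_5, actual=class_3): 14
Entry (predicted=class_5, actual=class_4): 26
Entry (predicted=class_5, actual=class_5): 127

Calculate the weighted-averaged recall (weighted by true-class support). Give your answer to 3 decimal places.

0.637

Per-class recall (TP/(TP+FN)):
  class_0: TP=132, FN=16+21+19+14+9=79 → 132/211 = 0.6256
  class_1: TP=280, FN=25+19+23+17+20=104 → 280/384 = 0.7292
  class_2: TP=48, FN=9+17+10+16+15=67 → 48/115 = 0.4174
  class_3: TP=64, FN=12+14+18+15+14=73 → 64/137 = 0.4672
  class_4: TP=223, FN=24+19+28+26+26=123 → 223/346 = 0.6445
  class_5: TP=127, FN=6+17+10+8+12=53 → 127/180 = 0.7056
Weighted-recall = Σ (supportᵢ/N)·recallᵢ with N=1373: (211/1373)·0.6256 + (384/1373)·0.7292 + (115/1373)·0.4174 + (137/1373)·0.4672 + (346/1373)·0.6445 + (180/1373)·0.7056 = 0.637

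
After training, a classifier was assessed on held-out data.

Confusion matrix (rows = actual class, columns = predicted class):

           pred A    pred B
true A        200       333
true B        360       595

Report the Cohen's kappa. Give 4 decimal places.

-0.0017

Observed agreement pₒ = trace/N = 795/1488 = 0.53427
Expected agreement pₑ = Σ (rowᵢ·colᵢ)/N² = (533·560 + 955·928)/1488² = 0.53507
κ = (pₒ − pₑ)/(1 − pₑ) = (0.53427 − 0.53507)/(1 − 0.53507) = -0.0017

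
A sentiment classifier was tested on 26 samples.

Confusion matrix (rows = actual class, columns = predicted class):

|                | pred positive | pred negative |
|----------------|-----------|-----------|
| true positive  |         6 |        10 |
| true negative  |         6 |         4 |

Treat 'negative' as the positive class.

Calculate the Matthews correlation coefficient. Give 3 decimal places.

-0.220

MCC = (TP·TN − FP·FN) / √((TP+FP)(TP+FN)(TN+FP)(TN+FN))
Numerator = 4·6 − 10·6 = -36
Denominator = √(14·10·16·12) = √26880 = 163.9512
MCC = -36 / 163.9512 = -0.220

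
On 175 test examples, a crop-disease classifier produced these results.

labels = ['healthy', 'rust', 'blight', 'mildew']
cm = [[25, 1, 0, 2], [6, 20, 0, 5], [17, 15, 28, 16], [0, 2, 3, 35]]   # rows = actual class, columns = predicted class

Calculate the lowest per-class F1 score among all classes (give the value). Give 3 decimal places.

Per-class F1 score (2·TP/(2·TP+FP+FN)):
  healthy: TP=25, FP=6+17+0=23, FN=1+0+2=3 → 50/76 = 0.6579
  rust: TP=20, FP=1+15+2=18, FN=6+0+5=11 → 40/69 = 0.5797
  blight: TP=28, FP=0+0+3=3, FN=17+15+16=48 → 56/107 = 0.5234
  mildew: TP=35, FP=2+5+16=23, FN=0+2+3=5 → 70/98 = 0.7143
Lowest is class 'blight' with F1 score = 0.523.

0.523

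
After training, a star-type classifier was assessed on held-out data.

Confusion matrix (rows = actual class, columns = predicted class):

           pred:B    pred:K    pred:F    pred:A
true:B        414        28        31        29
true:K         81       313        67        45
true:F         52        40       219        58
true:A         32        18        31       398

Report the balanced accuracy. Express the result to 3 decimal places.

0.717

Balanced accuracy = mean of per-class recall.
  B: recall = 414/502 = 0.8247
  K: recall = 313/506 = 0.6186
  F: recall = 219/369 = 0.5935
  A: recall = 398/479 = 0.8309
Mean = (0.8247 + 0.6186 + 0.5935 + 0.8309) / 4 = 0.717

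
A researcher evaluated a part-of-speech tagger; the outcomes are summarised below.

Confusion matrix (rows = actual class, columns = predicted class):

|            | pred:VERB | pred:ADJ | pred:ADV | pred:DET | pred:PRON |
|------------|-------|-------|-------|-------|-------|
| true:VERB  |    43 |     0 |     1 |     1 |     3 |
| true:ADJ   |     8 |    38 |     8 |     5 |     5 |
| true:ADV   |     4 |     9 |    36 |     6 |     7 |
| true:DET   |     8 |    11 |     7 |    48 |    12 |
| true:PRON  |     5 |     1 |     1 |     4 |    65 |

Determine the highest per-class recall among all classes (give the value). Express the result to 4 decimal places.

0.8958

Per-class recall (TP/(TP+FN)):
  VERB: TP=43, FN=0+1+1+3=5 → 43/48 = 0.89583
  ADJ: TP=38, FN=8+8+5+5=26 → 38/64 = 0.59375
  ADV: TP=36, FN=4+9+6+7=26 → 36/62 = 0.58065
  DET: TP=48, FN=8+11+7+12=38 → 48/86 = 0.55814
  PRON: TP=65, FN=5+1+1+4=11 → 65/76 = 0.85526
Highest is class 'VERB' with recall = 0.8958.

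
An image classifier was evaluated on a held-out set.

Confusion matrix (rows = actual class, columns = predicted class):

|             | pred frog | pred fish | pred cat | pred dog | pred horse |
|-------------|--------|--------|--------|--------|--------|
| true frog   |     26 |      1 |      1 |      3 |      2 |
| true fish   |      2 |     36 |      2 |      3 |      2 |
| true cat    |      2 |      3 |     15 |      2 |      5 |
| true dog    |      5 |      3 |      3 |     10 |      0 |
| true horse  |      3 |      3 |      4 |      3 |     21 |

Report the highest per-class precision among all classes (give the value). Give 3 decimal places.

0.783

Per-class precision (TP/(TP+FP)):
  frog: TP=26, FP=2+2+5+3=12 → 26/38 = 0.6842
  fish: TP=36, FP=1+3+3+3=10 → 36/46 = 0.7826
  cat: TP=15, FP=1+2+3+4=10 → 15/25 = 0.6000
  dog: TP=10, FP=3+3+2+3=11 → 10/21 = 0.4762
  horse: TP=21, FP=2+2+5+0=9 → 21/30 = 0.7000
Highest is class 'fish' with precision = 0.783.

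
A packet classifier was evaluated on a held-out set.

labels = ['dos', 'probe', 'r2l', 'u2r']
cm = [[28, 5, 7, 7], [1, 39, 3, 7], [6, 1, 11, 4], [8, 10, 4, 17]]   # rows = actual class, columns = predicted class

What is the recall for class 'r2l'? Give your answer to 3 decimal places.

0.500

Take TP from the diagonal, FP from the rest of the 'r2l' prediction marginal, FN from the rest of the 'r2l' actual marginal.
recall = TP/(TP+FN).
r2l: TP=11, FN=6+1+4=11 → 11/22 = 0.5000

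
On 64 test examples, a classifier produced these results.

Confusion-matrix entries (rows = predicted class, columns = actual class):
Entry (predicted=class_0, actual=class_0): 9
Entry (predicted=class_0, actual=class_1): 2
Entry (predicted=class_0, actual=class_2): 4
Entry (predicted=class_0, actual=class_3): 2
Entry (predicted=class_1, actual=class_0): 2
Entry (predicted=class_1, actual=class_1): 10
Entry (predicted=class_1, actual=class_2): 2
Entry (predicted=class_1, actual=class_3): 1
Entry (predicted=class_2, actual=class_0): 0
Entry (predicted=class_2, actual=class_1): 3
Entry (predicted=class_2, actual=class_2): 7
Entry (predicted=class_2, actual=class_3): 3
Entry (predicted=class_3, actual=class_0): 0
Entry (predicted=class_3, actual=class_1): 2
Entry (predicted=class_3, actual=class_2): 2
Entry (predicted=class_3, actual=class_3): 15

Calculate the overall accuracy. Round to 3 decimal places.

0.641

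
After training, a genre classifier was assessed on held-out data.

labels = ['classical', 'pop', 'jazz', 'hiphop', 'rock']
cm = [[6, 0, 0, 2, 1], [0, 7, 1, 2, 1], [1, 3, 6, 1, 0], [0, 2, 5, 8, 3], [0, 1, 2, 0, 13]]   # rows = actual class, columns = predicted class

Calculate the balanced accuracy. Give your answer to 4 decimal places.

0.6211

Balanced accuracy = mean of per-class recall.
  classical: recall = 6/9 = 0.66667
  pop: recall = 7/11 = 0.63636
  jazz: recall = 6/11 = 0.54545
  hiphop: recall = 8/18 = 0.44444
  rock: recall = 13/16 = 0.81250
Mean = (0.66667 + 0.63636 + 0.54545 + 0.44444 + 0.81250) / 5 = 0.6211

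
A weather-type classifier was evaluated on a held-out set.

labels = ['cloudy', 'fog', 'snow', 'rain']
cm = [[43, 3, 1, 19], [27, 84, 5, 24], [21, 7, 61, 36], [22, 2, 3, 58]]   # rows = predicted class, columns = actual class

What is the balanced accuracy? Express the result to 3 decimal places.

Balanced accuracy = mean of per-class recall.
  cloudy: recall = 43/113 = 0.3805
  fog: recall = 84/96 = 0.8750
  snow: recall = 61/70 = 0.8714
  rain: recall = 58/137 = 0.4234
Mean = (0.3805 + 0.8750 + 0.8714 + 0.4234) / 4 = 0.638

0.638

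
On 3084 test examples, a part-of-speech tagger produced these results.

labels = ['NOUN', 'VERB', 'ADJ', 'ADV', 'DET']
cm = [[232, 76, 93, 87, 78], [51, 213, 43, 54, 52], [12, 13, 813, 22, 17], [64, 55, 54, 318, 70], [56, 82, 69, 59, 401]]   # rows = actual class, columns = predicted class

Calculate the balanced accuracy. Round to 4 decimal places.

0.6041

Balanced accuracy = mean of per-class recall.
  NOUN: recall = 232/566 = 0.40989
  VERB: recall = 213/413 = 0.51574
  ADJ: recall = 813/877 = 0.92702
  ADV: recall = 318/561 = 0.56684
  DET: recall = 401/667 = 0.60120
Mean = (0.40989 + 0.51574 + 0.92702 + 0.56684 + 0.60120) / 5 = 0.6041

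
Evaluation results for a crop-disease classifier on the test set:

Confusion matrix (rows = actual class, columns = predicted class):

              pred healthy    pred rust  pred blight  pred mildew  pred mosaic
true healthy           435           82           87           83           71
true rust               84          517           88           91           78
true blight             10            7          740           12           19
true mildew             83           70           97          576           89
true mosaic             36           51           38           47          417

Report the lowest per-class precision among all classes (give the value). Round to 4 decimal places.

0.6187

Per-class precision (TP/(TP+FP)):
  healthy: TP=435, FP=84+10+83+36=213 → 435/648 = 0.67130
  rust: TP=517, FP=82+7+70+51=210 → 517/727 = 0.71114
  blight: TP=740, FP=87+88+97+38=310 → 740/1050 = 0.70476
  mildew: TP=576, FP=83+91+12+47=233 → 576/809 = 0.71199
  mosaic: TP=417, FP=71+78+19+89=257 → 417/674 = 0.61869
Lowest is class 'mosaic' with precision = 0.6187.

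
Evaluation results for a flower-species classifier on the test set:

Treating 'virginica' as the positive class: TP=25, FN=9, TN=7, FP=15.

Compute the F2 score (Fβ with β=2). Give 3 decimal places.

0.710

Fβ = (1+β²)·TP / ((1+β²)·TP + β²·FN + FP), with β²=4
= 5·25 / (5·25 + 4·9 + 15) = 0.710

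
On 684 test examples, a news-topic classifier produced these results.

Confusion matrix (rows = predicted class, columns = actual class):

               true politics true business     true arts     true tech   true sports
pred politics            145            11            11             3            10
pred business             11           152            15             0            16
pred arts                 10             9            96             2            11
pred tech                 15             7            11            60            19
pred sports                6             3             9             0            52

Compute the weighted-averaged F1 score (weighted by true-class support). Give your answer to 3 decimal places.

Per-class F1 score (2·TP/(2·TP+FP+FN)):
  politics: TP=145, FP=11+11+3+10=35, FN=11+10+15+6=42 → 290/367 = 0.7902
  business: TP=152, FP=11+15+0+16=42, FN=11+9+7+3=30 → 304/376 = 0.8085
  arts: TP=96, FP=10+9+2+11=32, FN=11+15+11+9=46 → 192/270 = 0.7111
  tech: TP=60, FP=15+7+11+19=52, FN=3+0+2+0=5 → 120/177 = 0.6780
  sports: TP=52, FP=6+3+9+0=18, FN=10+16+11+19=56 → 104/178 = 0.5843
Weighted-F1 score = Σ (supportᵢ/N)·F1 scoreᵢ with N=684: (187/684)·0.7902 + (182/684)·0.8085 + (142/684)·0.7111 + (65/684)·0.6780 + (108/684)·0.5843 = 0.735

0.735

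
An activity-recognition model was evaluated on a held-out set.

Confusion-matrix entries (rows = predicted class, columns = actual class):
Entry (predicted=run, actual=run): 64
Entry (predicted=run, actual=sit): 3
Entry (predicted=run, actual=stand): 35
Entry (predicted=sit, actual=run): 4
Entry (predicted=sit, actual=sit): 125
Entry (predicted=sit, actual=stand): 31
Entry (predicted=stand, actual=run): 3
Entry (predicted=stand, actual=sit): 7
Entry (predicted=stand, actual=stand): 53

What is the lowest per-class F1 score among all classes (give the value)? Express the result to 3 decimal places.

0.582

Per-class F1 score (2·TP/(2·TP+FP+FN)):
  run: TP=64, FP=3+35=38, FN=4+3=7 → 128/173 = 0.7399
  sit: TP=125, FP=4+31=35, FN=3+7=10 → 250/295 = 0.8475
  stand: TP=53, FP=3+7=10, FN=35+31=66 → 106/182 = 0.5824
Lowest is class 'stand' with F1 score = 0.582.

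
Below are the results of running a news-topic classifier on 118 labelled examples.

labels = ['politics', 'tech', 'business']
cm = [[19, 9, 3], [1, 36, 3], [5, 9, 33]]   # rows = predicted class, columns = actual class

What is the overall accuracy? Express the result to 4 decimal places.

Accuracy = trace / total = (19+36+33=88) / 118 = 88/118 = 0.7458

0.7458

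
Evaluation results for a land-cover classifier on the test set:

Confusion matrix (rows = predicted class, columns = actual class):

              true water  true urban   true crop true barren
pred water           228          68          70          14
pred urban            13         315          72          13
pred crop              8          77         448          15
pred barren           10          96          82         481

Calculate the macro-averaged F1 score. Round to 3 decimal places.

0.726

Per-class F1 score (2·TP/(2·TP+FP+FN)):
  water: TP=228, FP=68+70+14=152, FN=13+8+10=31 → 456/639 = 0.7136
  urban: TP=315, FP=13+72+13=98, FN=68+77+96=241 → 630/969 = 0.6502
  crop: TP=448, FP=8+77+15=100, FN=70+72+82=224 → 896/1220 = 0.7344
  barren: TP=481, FP=10+96+82=188, FN=14+13+15=42 → 962/1192 = 0.8070
Macro-F1 score = mean = (0.7136 + 0.6502 + 0.7344 + 0.8070) / 4 = 0.726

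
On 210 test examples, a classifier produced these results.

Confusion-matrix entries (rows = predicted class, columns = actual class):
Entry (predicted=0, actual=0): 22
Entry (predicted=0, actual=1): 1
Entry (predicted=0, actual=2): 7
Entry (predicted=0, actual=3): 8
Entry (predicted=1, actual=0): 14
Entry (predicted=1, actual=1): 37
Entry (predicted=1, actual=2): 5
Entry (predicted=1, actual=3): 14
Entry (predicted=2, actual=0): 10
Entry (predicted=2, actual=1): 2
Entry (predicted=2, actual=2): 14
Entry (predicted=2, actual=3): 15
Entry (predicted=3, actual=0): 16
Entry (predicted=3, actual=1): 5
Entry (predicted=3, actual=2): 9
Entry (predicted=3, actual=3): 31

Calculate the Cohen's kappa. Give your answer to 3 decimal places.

0.326

Observed agreement pₒ = trace/N = 104/210 = 0.4952
Expected agreement pₑ = Σ (rowᵢ·colᵢ)/N² = (62·38 + 45·70 + 35·41 + 68·61)/210² = 0.2515
κ = (pₒ − pₑ)/(1 − pₑ) = (0.4952 − 0.2515)/(1 − 0.2515) = 0.326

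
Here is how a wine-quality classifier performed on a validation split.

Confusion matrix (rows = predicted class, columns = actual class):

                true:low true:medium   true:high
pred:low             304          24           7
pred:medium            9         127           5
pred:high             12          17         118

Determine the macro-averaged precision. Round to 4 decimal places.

0.8703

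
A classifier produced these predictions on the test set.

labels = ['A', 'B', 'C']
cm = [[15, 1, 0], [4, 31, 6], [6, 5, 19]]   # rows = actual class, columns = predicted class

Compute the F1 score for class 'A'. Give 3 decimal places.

F1 score = 2·TP/(2·TP+FP+FN).
A: TP=15, FP=4+6=10, FN=1+0=1 → 30/41 = 0.7317

0.732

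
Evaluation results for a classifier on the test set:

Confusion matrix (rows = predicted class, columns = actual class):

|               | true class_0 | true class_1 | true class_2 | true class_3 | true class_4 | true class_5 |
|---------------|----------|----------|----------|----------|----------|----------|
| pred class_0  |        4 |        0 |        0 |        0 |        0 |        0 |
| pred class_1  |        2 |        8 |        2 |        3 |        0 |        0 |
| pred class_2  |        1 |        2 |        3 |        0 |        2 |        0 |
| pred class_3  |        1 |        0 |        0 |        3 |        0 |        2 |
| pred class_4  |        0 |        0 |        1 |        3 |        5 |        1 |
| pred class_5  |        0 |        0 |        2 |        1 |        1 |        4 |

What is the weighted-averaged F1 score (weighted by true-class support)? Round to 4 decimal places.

0.5228

Per-class F1 score (2·TP/(2·TP+FP+FN)):
  class_0: TP=4, FP=0+0+0+0+0=0, FN=2+1+1+0+0=4 → 8/12 = 0.66667
  class_1: TP=8, FP=2+2+3+0+0=7, FN=0+2+0+0+0=2 → 16/25 = 0.64000
  class_2: TP=3, FP=1+2+0+2+0=5, FN=0+2+0+1+2=5 → 6/16 = 0.37500
  class_3: TP=3, FP=1+0+0+0+2=3, FN=0+3+0+3+1=7 → 6/16 = 0.37500
  class_4: TP=5, FP=0+0+1+3+1=5, FN=0+0+2+0+1=3 → 10/18 = 0.55556
  class_5: TP=4, FP=0+0+2+1+1=4, FN=0+0+0+2+1=3 → 8/15 = 0.53333
Weighted-F1 score = Σ (supportᵢ/N)·F1 scoreᵢ with N=51: (8/51)·0.66667 + (10/51)·0.64000 + (8/51)·0.37500 + (10/51)·0.37500 + (8/51)·0.55556 + (7/51)·0.53333 = 0.5228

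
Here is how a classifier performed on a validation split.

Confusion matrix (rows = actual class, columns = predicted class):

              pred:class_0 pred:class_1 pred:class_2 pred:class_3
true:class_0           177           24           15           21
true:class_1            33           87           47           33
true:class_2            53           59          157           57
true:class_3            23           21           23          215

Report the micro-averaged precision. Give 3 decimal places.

0.609

Micro-averaging pools counts across classes: ΣTP=636, ΣFP=409, ΣFN=409.
Micro-precision = TP/(TP+FP) on pooled counts = 0.609 (equals overall accuracy in single-label multiclass).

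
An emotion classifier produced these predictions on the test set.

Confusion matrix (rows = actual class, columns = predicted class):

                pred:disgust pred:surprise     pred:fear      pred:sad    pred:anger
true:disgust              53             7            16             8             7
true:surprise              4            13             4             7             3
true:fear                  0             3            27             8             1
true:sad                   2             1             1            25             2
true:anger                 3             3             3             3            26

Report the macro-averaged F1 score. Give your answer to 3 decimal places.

0.605

Per-class F1 score (2·TP/(2·TP+FP+FN)):
  disgust: TP=53, FP=4+0+2+3=9, FN=7+16+8+7=38 → 106/153 = 0.6928
  surprise: TP=13, FP=7+3+1+3=14, FN=4+4+7+3=18 → 26/58 = 0.4483
  fear: TP=27, FP=16+4+1+3=24, FN=0+3+8+1=12 → 54/90 = 0.6000
  sad: TP=25, FP=8+7+8+3=26, FN=2+1+1+2=6 → 50/82 = 0.6098
  anger: TP=26, FP=7+3+1+2=13, FN=3+3+3+3=12 → 52/77 = 0.6753
Macro-F1 score = mean = (0.6928 + 0.4483 + 0.6000 + 0.6098 + 0.6753) / 5 = 0.605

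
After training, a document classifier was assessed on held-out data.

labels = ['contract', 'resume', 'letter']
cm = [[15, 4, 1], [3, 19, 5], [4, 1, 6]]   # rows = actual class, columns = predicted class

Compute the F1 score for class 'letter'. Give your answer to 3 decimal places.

0.522

F1 score = 2·TP/(2·TP+FP+FN).
letter: TP=6, FP=1+5=6, FN=4+1=5 → 12/23 = 0.5217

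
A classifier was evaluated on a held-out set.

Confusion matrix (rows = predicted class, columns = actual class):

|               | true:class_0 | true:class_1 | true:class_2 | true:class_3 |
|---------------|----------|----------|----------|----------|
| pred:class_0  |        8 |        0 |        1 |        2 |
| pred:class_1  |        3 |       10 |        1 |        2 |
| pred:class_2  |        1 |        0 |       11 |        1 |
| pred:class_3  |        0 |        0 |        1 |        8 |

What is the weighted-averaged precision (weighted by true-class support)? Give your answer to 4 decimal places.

0.7832

Per-class precision (TP/(TP+FP)):
  class_0: TP=8, FP=0+1+2=3 → 8/11 = 0.72727
  class_1: TP=10, FP=3+1+2=6 → 10/16 = 0.62500
  class_2: TP=11, FP=1+0+1=2 → 11/13 = 0.84615
  class_3: TP=8, FP=0+0+1=1 → 8/9 = 0.88889
Weighted-precision = Σ (supportᵢ/N)·precisionᵢ with N=49: (12/49)·0.72727 + (10/49)·0.62500 + (14/49)·0.84615 + (13/49)·0.88889 = 0.7832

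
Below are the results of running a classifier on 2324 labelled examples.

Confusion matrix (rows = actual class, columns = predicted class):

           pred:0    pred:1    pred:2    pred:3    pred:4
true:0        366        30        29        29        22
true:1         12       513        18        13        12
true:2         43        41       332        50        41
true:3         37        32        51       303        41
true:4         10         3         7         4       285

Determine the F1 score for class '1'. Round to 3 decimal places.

Treat '1' as positive and all other classes as negative.
F1 score = 2·TP/(2·TP+FP+FN).
1: TP=513, FP=30+41+32+3=106, FN=12+18+13+12=55 → 1026/1187 = 0.8644

0.864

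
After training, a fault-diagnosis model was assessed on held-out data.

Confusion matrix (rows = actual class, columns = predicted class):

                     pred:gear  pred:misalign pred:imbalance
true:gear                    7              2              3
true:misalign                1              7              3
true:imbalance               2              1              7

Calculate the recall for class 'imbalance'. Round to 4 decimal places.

0.7000

One-vs-rest for 'imbalance': TP = diagonal; FP = other classes predicted 'imbalance'; FN = 'imbalance' predicted as other.
recall = TP/(TP+FN).
imbalance: TP=7, FN=2+1=3 → 7/10 = 0.70000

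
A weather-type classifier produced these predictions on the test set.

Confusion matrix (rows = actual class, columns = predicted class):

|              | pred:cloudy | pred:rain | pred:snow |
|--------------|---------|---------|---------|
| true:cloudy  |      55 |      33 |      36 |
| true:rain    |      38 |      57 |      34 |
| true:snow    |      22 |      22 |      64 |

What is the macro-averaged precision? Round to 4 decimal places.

0.4883

Per-class precision (TP/(TP+FP)):
  cloudy: TP=55, FP=38+22=60 → 55/115 = 0.47826
  rain: TP=57, FP=33+22=55 → 57/112 = 0.50893
  snow: TP=64, FP=36+34=70 → 64/134 = 0.47761
Macro-precision = mean = (0.47826 + 0.50893 + 0.47761) / 3 = 0.4883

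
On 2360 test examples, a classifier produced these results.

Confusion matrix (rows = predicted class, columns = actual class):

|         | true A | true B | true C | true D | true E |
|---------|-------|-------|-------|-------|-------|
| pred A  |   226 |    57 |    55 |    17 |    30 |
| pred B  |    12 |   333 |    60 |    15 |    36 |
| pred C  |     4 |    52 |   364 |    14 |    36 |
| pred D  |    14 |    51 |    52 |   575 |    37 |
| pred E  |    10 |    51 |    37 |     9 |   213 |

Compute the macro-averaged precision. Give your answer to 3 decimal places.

0.709

Per-class precision (TP/(TP+FP)):
  A: TP=226, FP=57+55+17+30=159 → 226/385 = 0.5870
  B: TP=333, FP=12+60+15+36=123 → 333/456 = 0.7303
  C: TP=364, FP=4+52+14+36=106 → 364/470 = 0.7745
  D: TP=575, FP=14+51+52+37=154 → 575/729 = 0.7888
  E: TP=213, FP=10+51+37+9=107 → 213/320 = 0.6656
Macro-precision = mean = (0.5870 + 0.7303 + 0.7745 + 0.7888 + 0.6656) / 5 = 0.709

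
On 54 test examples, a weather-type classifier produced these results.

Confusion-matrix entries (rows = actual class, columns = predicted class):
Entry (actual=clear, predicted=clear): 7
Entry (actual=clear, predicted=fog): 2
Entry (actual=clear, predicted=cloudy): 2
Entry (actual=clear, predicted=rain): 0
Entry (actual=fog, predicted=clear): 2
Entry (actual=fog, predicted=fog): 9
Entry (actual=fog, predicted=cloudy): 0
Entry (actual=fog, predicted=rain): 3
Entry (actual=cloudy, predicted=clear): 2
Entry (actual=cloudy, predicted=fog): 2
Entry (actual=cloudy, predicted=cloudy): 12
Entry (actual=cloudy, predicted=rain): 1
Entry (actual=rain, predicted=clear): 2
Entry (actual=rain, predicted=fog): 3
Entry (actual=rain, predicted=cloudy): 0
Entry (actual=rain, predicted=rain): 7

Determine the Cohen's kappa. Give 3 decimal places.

0.529

Observed agreement pₒ = trace/N = 35/54 = 0.6481
Expected agreement pₑ = Σ (rowᵢ·colᵢ)/N² = (11·13 + 14·16 + 17·14 + 12·11)/54² = 0.2527
κ = (pₒ − pₑ)/(1 − pₑ) = (0.6481 − 0.2527)/(1 − 0.2527) = 0.529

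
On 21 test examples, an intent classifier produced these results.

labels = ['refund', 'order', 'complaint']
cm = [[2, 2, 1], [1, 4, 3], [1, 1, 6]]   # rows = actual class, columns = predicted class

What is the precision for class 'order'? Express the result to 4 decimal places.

Take TP from the diagonal, FP from the rest of the 'order' prediction marginal, FN from the rest of the 'order' actual marginal.
precision = TP/(TP+FP).
order: TP=4, FP=2+1=3 → 4/7 = 0.57143

0.5714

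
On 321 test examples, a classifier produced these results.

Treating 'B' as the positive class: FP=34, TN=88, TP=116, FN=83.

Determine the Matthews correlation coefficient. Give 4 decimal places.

0.2960

MCC = (TP·TN − FP·FN) / √((TP+FP)(TP+FN)(TN+FP)(TN+FN))
Numerator = 116·88 − 34·83 = 7386
Denominator = √(150·199·122·171) = √622730700 = 24954.5727
MCC = 7386 / 24954.5727 = 0.2960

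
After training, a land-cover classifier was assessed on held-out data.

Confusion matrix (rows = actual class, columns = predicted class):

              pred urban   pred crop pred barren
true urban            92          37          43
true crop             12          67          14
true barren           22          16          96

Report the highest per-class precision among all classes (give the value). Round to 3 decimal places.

Per-class precision (TP/(TP+FP)):
  urban: TP=92, FP=12+22=34 → 92/126 = 0.7302
  crop: TP=67, FP=37+16=53 → 67/120 = 0.5583
  barren: TP=96, FP=43+14=57 → 96/153 = 0.6275
Highest is class 'urban' with precision = 0.730.

0.730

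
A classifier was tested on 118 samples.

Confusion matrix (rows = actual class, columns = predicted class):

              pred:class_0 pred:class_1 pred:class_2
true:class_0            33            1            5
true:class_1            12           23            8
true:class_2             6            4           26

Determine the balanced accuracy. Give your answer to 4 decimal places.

0.7011

Balanced accuracy = mean of per-class recall.
  class_0: recall = 33/39 = 0.84615
  class_1: recall = 23/43 = 0.53488
  class_2: recall = 26/36 = 0.72222
Mean = (0.84615 + 0.53488 + 0.72222) / 3 = 0.7011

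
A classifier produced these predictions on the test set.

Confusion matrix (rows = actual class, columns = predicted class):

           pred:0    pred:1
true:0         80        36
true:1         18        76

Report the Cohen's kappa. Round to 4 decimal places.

Observed agreement pₒ = trace/N = 156/210 = 0.74286
Expected agreement pₑ = Σ (rowᵢ·colᵢ)/N² = (116·98 + 94·112)/210² = 0.49651
κ = (pₒ − pₑ)/(1 − pₑ) = (0.74286 − 0.49651)/(1 − 0.49651) = 0.4893

0.4893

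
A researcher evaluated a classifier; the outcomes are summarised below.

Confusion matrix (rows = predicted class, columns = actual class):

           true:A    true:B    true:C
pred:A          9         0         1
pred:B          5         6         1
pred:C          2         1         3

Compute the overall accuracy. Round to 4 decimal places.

Accuracy = trace / total = (9+6+3=18) / 28 = 18/28 = 0.6429

0.6429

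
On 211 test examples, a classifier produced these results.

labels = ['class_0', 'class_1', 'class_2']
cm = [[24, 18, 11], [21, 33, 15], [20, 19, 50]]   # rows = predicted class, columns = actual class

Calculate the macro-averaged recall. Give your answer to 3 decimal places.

Per-class recall (TP/(TP+FN)):
  class_0: TP=24, FN=21+20=41 → 24/65 = 0.3692
  class_1: TP=33, FN=18+19=37 → 33/70 = 0.4714
  class_2: TP=50, FN=11+15=26 → 50/76 = 0.6579
Macro-recall = mean = (0.3692 + 0.4714 + 0.6579) / 3 = 0.500

0.500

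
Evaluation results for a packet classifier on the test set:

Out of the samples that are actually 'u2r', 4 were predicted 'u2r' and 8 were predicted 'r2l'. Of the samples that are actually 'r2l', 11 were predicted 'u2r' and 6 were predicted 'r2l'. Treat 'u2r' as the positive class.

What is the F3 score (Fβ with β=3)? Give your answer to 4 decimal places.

Fβ = (1+β²)·TP / ((1+β²)·TP + β²·FN + FP), with β²=9
= 10·4 / (10·4 + 9·8 + 11) = 0.3252

0.3252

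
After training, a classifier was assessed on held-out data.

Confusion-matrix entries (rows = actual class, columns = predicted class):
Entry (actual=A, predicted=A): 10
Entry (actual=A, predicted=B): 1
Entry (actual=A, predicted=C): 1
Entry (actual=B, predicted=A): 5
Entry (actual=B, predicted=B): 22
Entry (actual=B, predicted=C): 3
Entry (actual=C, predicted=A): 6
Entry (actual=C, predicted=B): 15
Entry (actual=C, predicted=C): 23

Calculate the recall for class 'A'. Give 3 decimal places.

Take TP from the diagonal, FP from the rest of the 'A' prediction marginal, FN from the rest of the 'A' actual marginal.
recall = TP/(TP+FN).
A: TP=10, FN=1+1=2 → 10/12 = 0.8333

0.833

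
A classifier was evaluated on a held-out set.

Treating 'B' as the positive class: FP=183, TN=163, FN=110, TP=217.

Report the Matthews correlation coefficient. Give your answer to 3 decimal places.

MCC = (TP·TN − FP·FN) / √((TP+FP)(TP+FN)(TN+FP)(TN+FN))
Numerator = 217·163 − 183·110 = 15241
Denominator = √(400·327·346·273) = √12355106400 = 111153.5263
MCC = 15241 / 111153.5263 = 0.137

0.137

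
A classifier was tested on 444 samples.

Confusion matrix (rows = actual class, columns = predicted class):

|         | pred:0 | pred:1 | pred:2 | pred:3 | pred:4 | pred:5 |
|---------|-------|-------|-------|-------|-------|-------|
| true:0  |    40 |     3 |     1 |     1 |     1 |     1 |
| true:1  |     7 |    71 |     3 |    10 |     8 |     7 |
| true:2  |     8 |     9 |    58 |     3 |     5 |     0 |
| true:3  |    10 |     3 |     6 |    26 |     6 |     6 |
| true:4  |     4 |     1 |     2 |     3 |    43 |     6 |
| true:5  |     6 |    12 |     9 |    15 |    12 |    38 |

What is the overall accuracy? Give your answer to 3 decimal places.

0.622

Accuracy = trace / total = (40+71+58+26+43+38=276) / 444 = 276/444 = 0.622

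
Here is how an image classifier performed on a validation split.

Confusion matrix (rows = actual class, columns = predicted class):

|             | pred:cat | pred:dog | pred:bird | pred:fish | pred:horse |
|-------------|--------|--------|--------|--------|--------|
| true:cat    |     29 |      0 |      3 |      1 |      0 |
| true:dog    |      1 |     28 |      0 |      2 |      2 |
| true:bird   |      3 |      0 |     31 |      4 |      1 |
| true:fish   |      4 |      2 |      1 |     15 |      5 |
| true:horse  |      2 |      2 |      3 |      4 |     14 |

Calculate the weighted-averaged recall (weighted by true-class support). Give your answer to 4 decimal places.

Per-class recall (TP/(TP+FN)):
  cat: TP=29, FN=0+3+1+0=4 → 29/33 = 0.87879
  dog: TP=28, FN=1+0+2+2=5 → 28/33 = 0.84848
  bird: TP=31, FN=3+0+4+1=8 → 31/39 = 0.79487
  fish: TP=15, FN=4+2+1+5=12 → 15/27 = 0.55556
  horse: TP=14, FN=2+2+3+4=11 → 14/25 = 0.56000
Weighted-recall = Σ (supportᵢ/N)·recallᵢ with N=157: (33/157)·0.87879 + (33/157)·0.84848 + (39/157)·0.79487 + (27/157)·0.55556 + (25/157)·0.56000 = 0.7452

0.7452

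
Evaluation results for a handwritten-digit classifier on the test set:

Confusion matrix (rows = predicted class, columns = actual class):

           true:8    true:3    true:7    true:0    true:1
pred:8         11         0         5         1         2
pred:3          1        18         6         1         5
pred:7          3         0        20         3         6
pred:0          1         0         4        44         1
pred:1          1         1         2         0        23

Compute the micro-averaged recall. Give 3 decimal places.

0.730

Micro-averaging pools counts across classes: ΣTP=116, ΣFP=43, ΣFN=43.
Micro-recall = TP/(TP+FN) on pooled counts = 0.730 (equals overall accuracy in single-label multiclass).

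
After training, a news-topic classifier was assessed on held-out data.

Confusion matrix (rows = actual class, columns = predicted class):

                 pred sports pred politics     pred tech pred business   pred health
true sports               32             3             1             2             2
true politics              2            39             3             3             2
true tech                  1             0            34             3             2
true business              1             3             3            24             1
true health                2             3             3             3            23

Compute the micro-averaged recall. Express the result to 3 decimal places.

Micro-averaging pools counts across classes: ΣTP=152, ΣFP=43, ΣFN=43.
Micro-recall = TP/(TP+FN) on pooled counts = 0.779 (equals overall accuracy in single-label multiclass).

0.779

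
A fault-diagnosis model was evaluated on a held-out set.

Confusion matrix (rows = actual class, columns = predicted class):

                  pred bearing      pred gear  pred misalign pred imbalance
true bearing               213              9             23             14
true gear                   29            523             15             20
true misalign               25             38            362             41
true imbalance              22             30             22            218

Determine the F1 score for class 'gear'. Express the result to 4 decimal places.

Treat 'gear' as positive and all other classes as negative.
F1 score = 2·TP/(2·TP+FP+FN).
gear: TP=523, FP=9+38+30=77, FN=29+15+20=64 → 1046/1187 = 0.88121

0.8812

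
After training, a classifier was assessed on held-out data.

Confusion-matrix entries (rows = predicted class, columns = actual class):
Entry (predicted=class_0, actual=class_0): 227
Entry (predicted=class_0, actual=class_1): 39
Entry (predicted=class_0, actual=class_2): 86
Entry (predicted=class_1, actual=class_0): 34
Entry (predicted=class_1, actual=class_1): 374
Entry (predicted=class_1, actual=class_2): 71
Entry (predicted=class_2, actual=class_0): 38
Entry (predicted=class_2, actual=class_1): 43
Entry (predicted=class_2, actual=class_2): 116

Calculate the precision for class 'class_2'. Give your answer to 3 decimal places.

0.589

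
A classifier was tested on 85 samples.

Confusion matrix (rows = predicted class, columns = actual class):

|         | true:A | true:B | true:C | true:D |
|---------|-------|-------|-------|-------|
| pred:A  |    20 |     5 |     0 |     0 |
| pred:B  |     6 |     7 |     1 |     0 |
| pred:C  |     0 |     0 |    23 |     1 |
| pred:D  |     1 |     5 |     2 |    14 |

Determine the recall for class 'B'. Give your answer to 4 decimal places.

0.4118

Treat 'B' as positive and all other classes as negative.
recall = TP/(TP+FN).
B: TP=7, FN=5+0+5=10 → 7/17 = 0.41176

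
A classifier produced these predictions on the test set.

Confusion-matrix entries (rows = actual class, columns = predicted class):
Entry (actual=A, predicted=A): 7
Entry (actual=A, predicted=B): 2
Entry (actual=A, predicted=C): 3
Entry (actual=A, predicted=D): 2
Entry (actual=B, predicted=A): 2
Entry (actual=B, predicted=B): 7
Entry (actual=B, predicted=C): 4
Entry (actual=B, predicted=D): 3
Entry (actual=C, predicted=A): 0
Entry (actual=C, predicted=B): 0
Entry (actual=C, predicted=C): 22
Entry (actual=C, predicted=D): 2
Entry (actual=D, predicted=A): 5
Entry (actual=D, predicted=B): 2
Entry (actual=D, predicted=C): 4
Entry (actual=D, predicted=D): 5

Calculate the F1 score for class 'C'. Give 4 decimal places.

0.7719

Take TP from the diagonal, FP from the rest of the 'C' prediction marginal, FN from the rest of the 'C' actual marginal.
F1 score = 2·TP/(2·TP+FP+FN).
C: TP=22, FP=3+4+4=11, FN=0+0+2=2 → 44/57 = 0.77193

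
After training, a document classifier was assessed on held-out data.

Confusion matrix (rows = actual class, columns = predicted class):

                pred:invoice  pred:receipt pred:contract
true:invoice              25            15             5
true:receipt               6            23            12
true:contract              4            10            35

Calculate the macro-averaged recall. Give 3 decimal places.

0.610

Per-class recall (TP/(TP+FN)):
  invoice: TP=25, FN=15+5=20 → 25/45 = 0.5556
  receipt: TP=23, FN=6+12=18 → 23/41 = 0.5610
  contract: TP=35, FN=4+10=14 → 35/49 = 0.7143
Macro-recall = mean = (0.5556 + 0.5610 + 0.7143) / 3 = 0.610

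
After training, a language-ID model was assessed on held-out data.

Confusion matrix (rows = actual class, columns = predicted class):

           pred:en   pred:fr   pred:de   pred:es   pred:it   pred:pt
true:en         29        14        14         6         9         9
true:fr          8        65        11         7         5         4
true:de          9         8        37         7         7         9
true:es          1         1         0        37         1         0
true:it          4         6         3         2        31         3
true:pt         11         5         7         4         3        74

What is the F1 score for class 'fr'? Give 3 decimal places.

Take TP from the diagonal, FP from the rest of the 'fr' prediction marginal, FN from the rest of the 'fr' actual marginal.
F1 score = 2·TP/(2·TP+FP+FN).
fr: TP=65, FP=14+8+1+6+5=34, FN=8+11+7+5+4=35 → 130/199 = 0.6533

0.653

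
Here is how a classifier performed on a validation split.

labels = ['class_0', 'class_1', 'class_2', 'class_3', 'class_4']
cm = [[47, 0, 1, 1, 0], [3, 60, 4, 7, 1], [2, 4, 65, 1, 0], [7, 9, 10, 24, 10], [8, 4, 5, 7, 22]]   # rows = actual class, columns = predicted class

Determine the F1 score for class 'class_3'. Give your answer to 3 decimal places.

0.480

Treat 'class_3' as positive and all other classes as negative.
F1 score = 2·TP/(2·TP+FP+FN).
class_3: TP=24, FP=1+7+1+7=16, FN=7+9+10+10=36 → 48/100 = 0.4800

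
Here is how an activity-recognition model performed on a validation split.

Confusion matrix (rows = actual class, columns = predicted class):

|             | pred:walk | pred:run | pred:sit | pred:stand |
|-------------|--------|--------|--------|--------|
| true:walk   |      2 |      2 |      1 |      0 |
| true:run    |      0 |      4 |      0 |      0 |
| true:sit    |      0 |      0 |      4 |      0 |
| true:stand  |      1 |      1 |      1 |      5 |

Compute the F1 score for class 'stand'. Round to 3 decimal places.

Treat 'stand' as positive and all other classes as negative.
F1 score = 2·TP/(2·TP+FP+FN).
stand: TP=5, FP=0+0+0=0, FN=1+1+1=3 → 10/13 = 0.7692

0.769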